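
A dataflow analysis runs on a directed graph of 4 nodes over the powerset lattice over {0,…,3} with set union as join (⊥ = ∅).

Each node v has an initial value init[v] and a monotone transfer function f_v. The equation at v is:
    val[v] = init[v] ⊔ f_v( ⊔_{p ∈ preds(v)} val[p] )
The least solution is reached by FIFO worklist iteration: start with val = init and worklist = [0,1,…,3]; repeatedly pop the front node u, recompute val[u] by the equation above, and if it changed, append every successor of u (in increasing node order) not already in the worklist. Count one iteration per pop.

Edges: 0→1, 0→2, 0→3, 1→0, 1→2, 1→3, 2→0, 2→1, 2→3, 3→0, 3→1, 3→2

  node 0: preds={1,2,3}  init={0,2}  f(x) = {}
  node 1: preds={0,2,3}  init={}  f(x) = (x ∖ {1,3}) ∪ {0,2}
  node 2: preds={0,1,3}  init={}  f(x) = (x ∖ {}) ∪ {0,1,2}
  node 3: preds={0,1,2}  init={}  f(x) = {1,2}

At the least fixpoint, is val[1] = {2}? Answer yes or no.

no

Iteration log — 7 steps:
  step 1. node 0  ⊔preds={}  new={0,2}  stable
  step 2. node 1  ⊔preds={0,2}  new={0,2}  old={}  +wl: 0
  step 3. node 2  ⊔preds={0,2}  new={0,1,2}  old={}  +wl: 1
  step 4. node 3  ⊔preds={0,1,2}  new={1,2}  old={}  +wl: 2
  step 5. node 0  ⊔preds={0,1,2}  new={0,2}  stable
  step 6. node 1  ⊔preds={0,1,2}  new={0,2}  stable
  step 7. node 2  ⊔preds={0,1,2}  new={0,1,2}  stable

Least fixpoint reached:
  node 0: {0,2}
  node 1: {0,2}
  node 2: {0,1,2}
  node 3: {1,2}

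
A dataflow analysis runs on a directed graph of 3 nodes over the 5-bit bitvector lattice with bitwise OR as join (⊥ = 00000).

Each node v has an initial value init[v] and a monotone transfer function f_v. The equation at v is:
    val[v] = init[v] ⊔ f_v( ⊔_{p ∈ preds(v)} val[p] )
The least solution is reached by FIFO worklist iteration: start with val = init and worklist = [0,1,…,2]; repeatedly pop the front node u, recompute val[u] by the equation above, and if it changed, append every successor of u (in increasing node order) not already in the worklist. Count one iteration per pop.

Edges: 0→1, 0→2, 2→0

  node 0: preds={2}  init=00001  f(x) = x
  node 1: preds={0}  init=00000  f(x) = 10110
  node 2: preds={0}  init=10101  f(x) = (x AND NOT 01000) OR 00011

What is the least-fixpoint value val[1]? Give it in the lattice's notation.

Trace (6 dequeues):
  [1] u=0 | in 10101 | out 10101 | prev 00001 | push {}
  [2] u=1 | in 10101 | out 10110 | prev 00000 | push {}
  [3] u=2 | in 10101 | out 10111 | prev 10101 | push {0}
  [4] u=0 | in 10111 | out 10111 | prev 10101 | push {1,2}
  [5] u=1 | in 10111 | out 10110 | ==
  [6] u=2 | in 10111 | out 10111 | ==

Converged values:
  [0] 10111
  [1] 10110
  [2] 10111

10110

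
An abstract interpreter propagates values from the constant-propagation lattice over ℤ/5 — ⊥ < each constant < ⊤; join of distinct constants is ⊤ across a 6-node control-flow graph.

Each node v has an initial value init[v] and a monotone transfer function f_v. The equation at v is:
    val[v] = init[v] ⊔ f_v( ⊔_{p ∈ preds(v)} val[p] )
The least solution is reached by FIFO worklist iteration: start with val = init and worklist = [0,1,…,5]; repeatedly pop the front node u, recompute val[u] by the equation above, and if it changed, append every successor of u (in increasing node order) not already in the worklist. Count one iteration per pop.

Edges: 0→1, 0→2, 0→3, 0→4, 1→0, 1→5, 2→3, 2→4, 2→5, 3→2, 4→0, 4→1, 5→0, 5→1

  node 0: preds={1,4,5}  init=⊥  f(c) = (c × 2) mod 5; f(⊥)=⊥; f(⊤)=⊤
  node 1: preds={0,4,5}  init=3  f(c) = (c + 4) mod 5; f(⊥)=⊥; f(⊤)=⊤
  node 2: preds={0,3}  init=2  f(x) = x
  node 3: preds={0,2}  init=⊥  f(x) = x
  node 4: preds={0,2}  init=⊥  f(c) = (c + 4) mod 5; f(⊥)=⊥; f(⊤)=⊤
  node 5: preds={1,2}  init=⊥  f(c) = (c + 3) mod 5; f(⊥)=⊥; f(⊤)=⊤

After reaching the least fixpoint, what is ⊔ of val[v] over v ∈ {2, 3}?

⊤

Worklist (11 pops):
  #1 pop 0: in=3 → 1 (was ⊥); enqueue []
  #2 pop 1: in=1 → ⊤ (was 3); enqueue [0]
  #3 pop 2: in=1 → ⊤ (was 2); enqueue []
  #4 pop 3: in=⊤ → ⊤ (was ⊥); enqueue [2]
  #5 pop 4: in=⊤ → ⊤ (was ⊥); enqueue [1]
  #6 pop 5: in=⊤ → ⊤ (was ⊥); enqueue []
  #7 pop 0: in=⊤ → ⊤ (was 1); enqueue [3,4]
  #8 pop 2: in=⊤ → ⊤ (no change)
  #9 pop 1: in=⊤ → ⊤ (no change)
  #10 pop 3: in=⊤ → ⊤ (no change)
  #11 pop 4: in=⊤ → ⊤ (no change)

Fixpoint:
  val[0] = ⊤
  val[1] = ⊤
  val[2] = ⊤
  val[3] = ⊤
  val[4] = ⊤
  val[5] = ⊤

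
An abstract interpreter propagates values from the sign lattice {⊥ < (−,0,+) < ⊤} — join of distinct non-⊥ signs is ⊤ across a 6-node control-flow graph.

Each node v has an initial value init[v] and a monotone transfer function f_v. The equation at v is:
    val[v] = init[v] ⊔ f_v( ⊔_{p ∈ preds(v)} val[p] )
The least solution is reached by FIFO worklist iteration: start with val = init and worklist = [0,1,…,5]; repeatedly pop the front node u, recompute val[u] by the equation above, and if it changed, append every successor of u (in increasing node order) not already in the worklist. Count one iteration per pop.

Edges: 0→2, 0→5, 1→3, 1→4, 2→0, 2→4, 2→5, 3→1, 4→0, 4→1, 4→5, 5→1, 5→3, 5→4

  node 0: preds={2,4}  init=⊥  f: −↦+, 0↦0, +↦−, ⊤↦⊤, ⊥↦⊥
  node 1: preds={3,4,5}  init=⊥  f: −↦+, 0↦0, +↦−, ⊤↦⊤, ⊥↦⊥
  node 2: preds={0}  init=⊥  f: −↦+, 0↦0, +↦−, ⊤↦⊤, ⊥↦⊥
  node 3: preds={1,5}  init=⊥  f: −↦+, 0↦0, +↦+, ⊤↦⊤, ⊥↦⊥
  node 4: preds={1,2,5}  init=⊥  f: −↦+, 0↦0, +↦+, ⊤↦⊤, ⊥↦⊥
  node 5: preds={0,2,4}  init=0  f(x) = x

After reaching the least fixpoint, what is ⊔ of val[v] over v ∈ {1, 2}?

Iteration log — 12 steps:
  step 1. node 0  ⊔preds=⊥  new=⊥  stable
  step 2. node 1  ⊔preds=0  new=0  old=⊥  +wl: 
  step 3. node 2  ⊔preds=⊥  new=⊥  stable
  step 4. node 3  ⊔preds=0  new=0  old=⊥  +wl: 1
  step 5. node 4  ⊔preds=0  new=0  old=⊥  +wl: 0
  step 6. node 5  ⊔preds=0  new=0  stable
  step 7. node 1  ⊔preds=0  new=0  stable
  step 8. node 0  ⊔preds=0  new=0  old=⊥  +wl: 2,5
  step 9. node 2  ⊔preds=0  new=0  old=⊥  +wl: 0,4
  step 10. node 5  ⊔preds=0  new=0  stable
  step 11. node 0  ⊔preds=0  new=0  stable
  step 12. node 4  ⊔preds=0  new=0  stable

Least fixpoint reached:
  node 0: 0
  node 1: 0
  node 2: 0
  node 3: 0
  node 4: 0
  node 5: 0

0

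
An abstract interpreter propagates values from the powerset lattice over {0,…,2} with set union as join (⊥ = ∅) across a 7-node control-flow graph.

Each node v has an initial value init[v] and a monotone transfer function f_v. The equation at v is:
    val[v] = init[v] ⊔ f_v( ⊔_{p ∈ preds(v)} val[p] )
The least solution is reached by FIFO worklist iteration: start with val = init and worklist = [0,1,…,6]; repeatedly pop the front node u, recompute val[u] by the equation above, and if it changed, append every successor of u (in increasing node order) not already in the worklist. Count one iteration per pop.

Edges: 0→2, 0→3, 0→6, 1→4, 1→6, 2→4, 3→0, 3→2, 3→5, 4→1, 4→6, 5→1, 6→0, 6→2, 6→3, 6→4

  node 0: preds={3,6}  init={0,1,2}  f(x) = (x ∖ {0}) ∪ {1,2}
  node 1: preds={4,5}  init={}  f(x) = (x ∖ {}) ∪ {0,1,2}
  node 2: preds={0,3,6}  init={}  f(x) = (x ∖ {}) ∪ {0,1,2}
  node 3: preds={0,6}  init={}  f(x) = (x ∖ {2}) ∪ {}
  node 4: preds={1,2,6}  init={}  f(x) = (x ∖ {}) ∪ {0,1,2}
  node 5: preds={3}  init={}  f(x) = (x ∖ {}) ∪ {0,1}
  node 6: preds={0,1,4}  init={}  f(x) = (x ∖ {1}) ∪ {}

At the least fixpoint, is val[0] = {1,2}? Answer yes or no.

Worklist (12 pops):
  #1 pop 0: in={} → {0,1,2} (no change)
  #2 pop 1: in={} → {0,1,2} (was {}); enqueue []
  #3 pop 2: in={0,1,2} → {0,1,2} (was {}); enqueue []
  #4 pop 3: in={0,1,2} → {0,1} (was {}); enqueue [0,2]
  #5 pop 4: in={0,1,2} → {0,1,2} (was {}); enqueue [1]
  #6 pop 5: in={0,1} → {0,1} (was {}); enqueue []
  #7 pop 6: in={0,1,2} → {0,2} (was {}); enqueue [3,4]
  #8 pop 0: in={0,1,2} → {0,1,2} (no change)
  #9 pop 2: in={0,1,2} → {0,1,2} (no change)
  #10 pop 1: in={0,1,2} → {0,1,2} (no change)
  #11 pop 3: in={0,1,2} → {0,1} (no change)
  #12 pop 4: in={0,1,2} → {0,1,2} (no change)

Fixpoint:
  val[0] = {0,1,2}
  val[1] = {0,1,2}
  val[2] = {0,1,2}
  val[3] = {0,1}
  val[4] = {0,1,2}
  val[5] = {0,1}
  val[6] = {0,2}

no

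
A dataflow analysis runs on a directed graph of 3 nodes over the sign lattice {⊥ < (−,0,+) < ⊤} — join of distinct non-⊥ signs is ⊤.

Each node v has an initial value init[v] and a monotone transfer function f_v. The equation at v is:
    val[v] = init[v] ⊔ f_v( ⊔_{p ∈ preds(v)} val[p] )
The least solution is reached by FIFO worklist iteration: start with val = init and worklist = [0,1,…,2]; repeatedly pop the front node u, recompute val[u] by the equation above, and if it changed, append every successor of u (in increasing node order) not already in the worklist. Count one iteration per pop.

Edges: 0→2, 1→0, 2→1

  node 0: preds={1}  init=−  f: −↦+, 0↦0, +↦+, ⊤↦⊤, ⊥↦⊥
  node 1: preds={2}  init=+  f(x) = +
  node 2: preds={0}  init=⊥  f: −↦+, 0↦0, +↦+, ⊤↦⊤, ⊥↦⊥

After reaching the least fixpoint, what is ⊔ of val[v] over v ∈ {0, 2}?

Trace (4 dequeues):
  [1] u=0 | in + | out ⊤ | prev − | push {}
  [2] u=1 | in ⊥ | out + | ==
  [3] u=2 | in ⊤ | out ⊤ | prev ⊥ | push {1}
  [4] u=1 | in ⊤ | out + | ==

Converged values:
  [0] ⊤
  [1] +
  [2] ⊤

⊤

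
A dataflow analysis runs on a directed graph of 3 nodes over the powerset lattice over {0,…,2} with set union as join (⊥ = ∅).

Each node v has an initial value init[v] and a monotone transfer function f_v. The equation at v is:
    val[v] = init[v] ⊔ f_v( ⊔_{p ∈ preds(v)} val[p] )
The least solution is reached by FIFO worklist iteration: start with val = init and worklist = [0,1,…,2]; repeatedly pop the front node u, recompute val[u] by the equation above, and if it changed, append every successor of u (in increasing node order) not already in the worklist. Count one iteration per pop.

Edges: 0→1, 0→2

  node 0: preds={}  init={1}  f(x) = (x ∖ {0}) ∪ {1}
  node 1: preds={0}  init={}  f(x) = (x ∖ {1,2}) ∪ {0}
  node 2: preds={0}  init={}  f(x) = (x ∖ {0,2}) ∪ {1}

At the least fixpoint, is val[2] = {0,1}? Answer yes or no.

Iteration log — 3 steps:
  step 1. node 0  ⊔preds={}  new={1}  stable
  step 2. node 1  ⊔preds={1}  new={0}  old={}  +wl: 
  step 3. node 2  ⊔preds={1}  new={1}  old={}  +wl: 

Least fixpoint reached:
  node 0: {1}
  node 1: {0}
  node 2: {1}

no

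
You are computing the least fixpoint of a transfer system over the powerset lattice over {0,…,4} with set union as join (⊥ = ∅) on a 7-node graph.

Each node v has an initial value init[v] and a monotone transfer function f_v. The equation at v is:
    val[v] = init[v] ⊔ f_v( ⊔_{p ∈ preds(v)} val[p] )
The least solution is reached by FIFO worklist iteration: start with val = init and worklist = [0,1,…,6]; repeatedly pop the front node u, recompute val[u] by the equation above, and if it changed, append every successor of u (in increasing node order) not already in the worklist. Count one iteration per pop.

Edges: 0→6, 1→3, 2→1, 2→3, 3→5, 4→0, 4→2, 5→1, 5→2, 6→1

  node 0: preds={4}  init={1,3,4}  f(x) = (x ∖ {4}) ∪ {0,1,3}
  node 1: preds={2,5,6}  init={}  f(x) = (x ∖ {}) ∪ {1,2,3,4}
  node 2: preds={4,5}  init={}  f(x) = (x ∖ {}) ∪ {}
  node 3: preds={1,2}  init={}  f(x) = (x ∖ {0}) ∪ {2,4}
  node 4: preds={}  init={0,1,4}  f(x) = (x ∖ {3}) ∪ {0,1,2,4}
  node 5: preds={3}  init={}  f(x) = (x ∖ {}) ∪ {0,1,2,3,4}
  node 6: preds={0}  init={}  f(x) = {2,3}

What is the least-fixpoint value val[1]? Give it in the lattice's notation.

{0,1,2,3,4}

Iteration log — 13 steps:
  step 1. node 0  ⊔preds={0,1,4}  new={0,1,3,4}  old={1,3,4}  +wl: 
  step 2. node 1  ⊔preds={}  new={1,2,3,4}  old={}  +wl: 
  step 3. node 2  ⊔preds={0,1,4}  new={0,1,4}  old={}  +wl: 1
  step 4. node 3  ⊔preds={0,1,2,3,4}  new={1,2,3,4}  old={}  +wl: 
  step 5. node 4  ⊔preds={}  new={0,1,2,4}  old={0,1,4}  +wl: 0,2
  step 6. node 5  ⊔preds={1,2,3,4}  new={0,1,2,3,4}  old={}  +wl: 
  step 7. node 6  ⊔preds={0,1,3,4}  new={2,3}  old={}  +wl: 
  step 8. node 1  ⊔preds={0,1,2,3,4}  new={0,1,2,3,4}  old={1,2,3,4}  +wl: 3
  step 9. node 0  ⊔preds={0,1,2,4}  new={0,1,2,3,4}  old={0,1,3,4}  +wl: 6
  step 10. node 2  ⊔preds={0,1,2,3,4}  new={0,1,2,3,4}  old={0,1,4}  +wl: 1
  step 11. node 3  ⊔preds={0,1,2,3,4}  new={1,2,3,4}  stable
  step 12. node 6  ⊔preds={0,1,2,3,4}  new={2,3}  stable
  step 13. node 1  ⊔preds={0,1,2,3,4}  new={0,1,2,3,4}  stable

Least fixpoint reached:
  node 0: {0,1,2,3,4}
  node 1: {0,1,2,3,4}
  node 2: {0,1,2,3,4}
  node 3: {1,2,3,4}
  node 4: {0,1,2,4}
  node 5: {0,1,2,3,4}
  node 6: {2,3}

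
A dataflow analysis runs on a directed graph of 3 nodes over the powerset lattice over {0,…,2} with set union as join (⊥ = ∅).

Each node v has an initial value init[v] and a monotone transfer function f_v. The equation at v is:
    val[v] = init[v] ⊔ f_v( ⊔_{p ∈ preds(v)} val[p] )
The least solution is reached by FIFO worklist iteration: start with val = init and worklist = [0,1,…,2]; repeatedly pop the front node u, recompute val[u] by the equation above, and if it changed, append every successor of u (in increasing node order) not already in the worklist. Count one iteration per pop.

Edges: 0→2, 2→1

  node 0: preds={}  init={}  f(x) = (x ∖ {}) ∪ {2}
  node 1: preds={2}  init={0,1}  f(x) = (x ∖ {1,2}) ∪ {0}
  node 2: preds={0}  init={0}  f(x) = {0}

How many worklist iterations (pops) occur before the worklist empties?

Worklist (3 pops):
  #1 pop 0: in={} → {2} (was {}); enqueue []
  #2 pop 1: in={0} → {0,1} (no change)
  #3 pop 2: in={2} → {0} (no change)

Fixpoint:
  val[0] = {2}
  val[1] = {0,1}
  val[2] = {0}

3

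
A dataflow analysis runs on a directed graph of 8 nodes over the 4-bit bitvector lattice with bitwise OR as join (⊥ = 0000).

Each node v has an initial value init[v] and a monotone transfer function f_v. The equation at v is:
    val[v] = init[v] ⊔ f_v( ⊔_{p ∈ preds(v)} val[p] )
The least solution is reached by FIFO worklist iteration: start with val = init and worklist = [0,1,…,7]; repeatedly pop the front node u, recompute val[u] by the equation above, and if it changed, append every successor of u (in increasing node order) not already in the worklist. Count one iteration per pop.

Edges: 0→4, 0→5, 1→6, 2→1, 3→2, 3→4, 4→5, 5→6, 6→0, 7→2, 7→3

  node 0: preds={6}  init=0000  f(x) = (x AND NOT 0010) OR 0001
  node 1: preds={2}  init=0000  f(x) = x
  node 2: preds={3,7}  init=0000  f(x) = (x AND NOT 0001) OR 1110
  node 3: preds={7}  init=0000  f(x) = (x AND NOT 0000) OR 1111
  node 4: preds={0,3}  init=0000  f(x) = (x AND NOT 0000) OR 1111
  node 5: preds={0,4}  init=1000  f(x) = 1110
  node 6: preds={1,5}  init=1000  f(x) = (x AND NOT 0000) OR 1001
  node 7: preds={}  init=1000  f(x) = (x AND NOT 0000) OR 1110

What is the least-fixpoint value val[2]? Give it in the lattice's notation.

Iteration log — 15 steps:
  step 1. node 0  ⊔preds=1000  new=1001  old=0000  +wl: 
  step 2. node 1  ⊔preds=0000  new=0000  stable
  step 3. node 2  ⊔preds=1000  new=1110  old=0000  +wl: 1
  step 4. node 3  ⊔preds=1000  new=1111  old=0000  +wl: 2
  step 5. node 4  ⊔preds=1111  new=1111  old=0000  +wl: 
  step 6. node 5  ⊔preds=1111  new=1110  old=1000  +wl: 
  step 7. node 6  ⊔preds=1110  new=1111  old=1000  +wl: 0
  step 8. node 7  ⊔preds=0000  new=1110  old=1000  +wl: 3
  step 9. node 1  ⊔preds=1110  new=1110  old=0000  +wl: 6
  step 10. node 2  ⊔preds=1111  new=1110  stable
  step 11. node 0  ⊔preds=1111  new=1101  old=1001  +wl: 4,5
  step 12. node 3  ⊔preds=1110  new=1111  stable
  step 13. node 6  ⊔preds=1110  new=1111  stable
  step 14. node 4  ⊔preds=1111  new=1111  stable
  step 15. node 5  ⊔preds=1111  new=1110  stable

Least fixpoint reached:
  node 0: 1101
  node 1: 1110
  node 2: 1110
  node 3: 1111
  node 4: 1111
  node 5: 1110
  node 6: 1111
  node 7: 1110

1110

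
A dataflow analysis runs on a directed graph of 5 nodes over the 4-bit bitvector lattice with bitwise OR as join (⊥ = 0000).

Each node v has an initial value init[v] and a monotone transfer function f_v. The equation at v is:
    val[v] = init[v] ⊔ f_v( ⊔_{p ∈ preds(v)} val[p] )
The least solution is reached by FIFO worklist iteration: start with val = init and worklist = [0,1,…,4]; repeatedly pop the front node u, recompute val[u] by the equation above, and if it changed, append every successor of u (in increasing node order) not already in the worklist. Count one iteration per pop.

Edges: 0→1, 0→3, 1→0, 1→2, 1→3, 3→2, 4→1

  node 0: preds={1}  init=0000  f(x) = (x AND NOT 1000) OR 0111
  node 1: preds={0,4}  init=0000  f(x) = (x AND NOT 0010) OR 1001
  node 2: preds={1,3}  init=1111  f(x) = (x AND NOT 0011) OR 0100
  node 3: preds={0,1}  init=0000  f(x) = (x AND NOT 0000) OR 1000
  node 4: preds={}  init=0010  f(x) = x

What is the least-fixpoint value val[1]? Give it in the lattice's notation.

1101

Worklist (7 pops):
  #1 pop 0: in=0000 → 0111 (was 0000); enqueue []
  #2 pop 1: in=0111 → 1101 (was 0000); enqueue [0]
  #3 pop 2: in=1101 → 1111 (no change)
  #4 pop 3: in=1111 → 1111 (was 0000); enqueue [2]
  #5 pop 4: in=0000 → 0010 (no change)
  #6 pop 0: in=1101 → 0111 (no change)
  #7 pop 2: in=1111 → 1111 (no change)

Fixpoint:
  val[0] = 0111
  val[1] = 1101
  val[2] = 1111
  val[3] = 1111
  val[4] = 0010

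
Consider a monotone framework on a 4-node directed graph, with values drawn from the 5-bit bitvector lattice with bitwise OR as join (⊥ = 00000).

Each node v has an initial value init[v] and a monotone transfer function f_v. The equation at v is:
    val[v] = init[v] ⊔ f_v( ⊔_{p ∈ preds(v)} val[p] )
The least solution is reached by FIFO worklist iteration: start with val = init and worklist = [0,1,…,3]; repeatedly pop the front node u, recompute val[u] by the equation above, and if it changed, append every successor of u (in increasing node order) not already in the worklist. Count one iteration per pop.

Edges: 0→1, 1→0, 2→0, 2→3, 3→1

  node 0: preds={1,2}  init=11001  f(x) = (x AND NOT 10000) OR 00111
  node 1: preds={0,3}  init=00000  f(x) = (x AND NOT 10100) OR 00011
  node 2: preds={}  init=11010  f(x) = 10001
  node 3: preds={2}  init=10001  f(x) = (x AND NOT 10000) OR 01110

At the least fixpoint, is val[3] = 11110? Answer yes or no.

Worklist (6 pops):
  #1 pop 0: in=11010 → 11111 (was 11001); enqueue []
  #2 pop 1: in=11111 → 01011 (was 00000); enqueue [0]
  #3 pop 2: in=00000 → 11011 (was 11010); enqueue []
  #4 pop 3: in=11011 → 11111 (was 10001); enqueue [1]
  #5 pop 0: in=11011 → 11111 (no change)
  #6 pop 1: in=11111 → 01011 (no change)

Fixpoint:
  val[0] = 11111
  val[1] = 01011
  val[2] = 11011
  val[3] = 11111

no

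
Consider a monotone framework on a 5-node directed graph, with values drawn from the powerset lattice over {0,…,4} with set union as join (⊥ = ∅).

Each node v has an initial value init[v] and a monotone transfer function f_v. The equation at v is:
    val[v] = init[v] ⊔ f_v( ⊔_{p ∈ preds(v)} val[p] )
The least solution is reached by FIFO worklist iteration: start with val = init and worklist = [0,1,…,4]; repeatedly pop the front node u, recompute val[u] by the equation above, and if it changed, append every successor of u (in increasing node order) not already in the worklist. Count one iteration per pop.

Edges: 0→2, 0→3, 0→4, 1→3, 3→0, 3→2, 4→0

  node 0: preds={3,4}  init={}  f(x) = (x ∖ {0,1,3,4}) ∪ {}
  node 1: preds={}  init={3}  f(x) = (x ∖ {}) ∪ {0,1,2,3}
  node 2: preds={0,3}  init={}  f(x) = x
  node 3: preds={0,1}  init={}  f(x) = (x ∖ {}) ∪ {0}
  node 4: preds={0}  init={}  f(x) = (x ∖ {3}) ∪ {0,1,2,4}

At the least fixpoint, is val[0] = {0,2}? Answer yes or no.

no

Trace (9 dequeues):
  [1] u=0 | in {} | out {} | ==
  [2] u=1 | in {} | out {0,1,2,3} | prev {3} | push {}
  [3] u=2 | in {} | out {} | ==
  [4] u=3 | in {0,1,2,3} | out {0,1,2,3} | prev {} | push {0,2}
  [5] u=4 | in {} | out {0,1,2,4} | prev {} | push {}
  [6] u=0 | in {0,1,2,3,4} | out {2} | prev {} | push {3,4}
  [7] u=2 | in {0,1,2,3} | out {0,1,2,3} | prev {} | push {}
  [8] u=3 | in {0,1,2,3} | out {0,1,2,3} | ==
  [9] u=4 | in {2} | out {0,1,2,4} | ==

Converged values:
  [0] {2}
  [1] {0,1,2,3}
  [2] {0,1,2,3}
  [3] {0,1,2,3}
  [4] {0,1,2,4}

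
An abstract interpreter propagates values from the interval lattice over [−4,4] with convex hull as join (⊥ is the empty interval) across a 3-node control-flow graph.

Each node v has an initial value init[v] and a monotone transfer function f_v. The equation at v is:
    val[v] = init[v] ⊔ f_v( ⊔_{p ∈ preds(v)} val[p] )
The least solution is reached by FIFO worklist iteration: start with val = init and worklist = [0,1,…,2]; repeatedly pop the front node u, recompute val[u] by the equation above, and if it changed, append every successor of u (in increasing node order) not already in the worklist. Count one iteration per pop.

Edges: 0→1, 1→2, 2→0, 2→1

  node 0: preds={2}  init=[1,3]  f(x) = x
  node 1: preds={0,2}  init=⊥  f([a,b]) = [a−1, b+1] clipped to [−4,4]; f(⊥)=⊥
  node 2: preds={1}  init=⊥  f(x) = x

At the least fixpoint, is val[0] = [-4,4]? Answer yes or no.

yes

Iteration log — 17 steps:
  step 1. node 0  ⊔preds=⊥  new=[1,3]  stable
  step 2. node 1  ⊔preds=[1,3]  new=[0,4]  old=⊥  +wl: 
  step 3. node 2  ⊔preds=[0,4]  new=[0,4]  old=⊥  +wl: 0,1
  step 4. node 0  ⊔preds=[0,4]  new=[0,4]  old=[1,3]  +wl: 
  step 5. node 1  ⊔preds=[0,4]  new=[-1,4]  old=[0,4]  +wl: 2
  step 6. node 2  ⊔preds=[-1,4]  new=[-1,4]  old=[0,4]  +wl: 0,1
  step 7. node 0  ⊔preds=[-1,4]  new=[-1,4]  old=[0,4]  +wl: 
  step 8. node 1  ⊔preds=[-1,4]  new=[-2,4]  old=[-1,4]  +wl: 2
  step 9. node 2  ⊔preds=[-2,4]  new=[-2,4]  old=[-1,4]  +wl: 0,1
  step 10. node 0  ⊔preds=[-2,4]  new=[-2,4]  old=[-1,4]  +wl: 
  step 11. node 1  ⊔preds=[-2,4]  new=[-3,4]  old=[-2,4]  +wl: 2
  step 12. node 2  ⊔preds=[-3,4]  new=[-3,4]  old=[-2,4]  +wl: 0,1
  step 13. node 0  ⊔preds=[-3,4]  new=[-3,4]  old=[-2,4]  +wl: 
  step 14. node 1  ⊔preds=[-3,4]  new=[-4,4]  old=[-3,4]  +wl: 2
  step 15. node 2  ⊔preds=[-4,4]  new=[-4,4]  old=[-3,4]  +wl: 0,1
  step 16. node 0  ⊔preds=[-4,4]  new=[-4,4]  old=[-3,4]  +wl: 
  step 17. node 1  ⊔preds=[-4,4]  new=[-4,4]  stable

Least fixpoint reached:
  node 0: [-4,4]
  node 1: [-4,4]
  node 2: [-4,4]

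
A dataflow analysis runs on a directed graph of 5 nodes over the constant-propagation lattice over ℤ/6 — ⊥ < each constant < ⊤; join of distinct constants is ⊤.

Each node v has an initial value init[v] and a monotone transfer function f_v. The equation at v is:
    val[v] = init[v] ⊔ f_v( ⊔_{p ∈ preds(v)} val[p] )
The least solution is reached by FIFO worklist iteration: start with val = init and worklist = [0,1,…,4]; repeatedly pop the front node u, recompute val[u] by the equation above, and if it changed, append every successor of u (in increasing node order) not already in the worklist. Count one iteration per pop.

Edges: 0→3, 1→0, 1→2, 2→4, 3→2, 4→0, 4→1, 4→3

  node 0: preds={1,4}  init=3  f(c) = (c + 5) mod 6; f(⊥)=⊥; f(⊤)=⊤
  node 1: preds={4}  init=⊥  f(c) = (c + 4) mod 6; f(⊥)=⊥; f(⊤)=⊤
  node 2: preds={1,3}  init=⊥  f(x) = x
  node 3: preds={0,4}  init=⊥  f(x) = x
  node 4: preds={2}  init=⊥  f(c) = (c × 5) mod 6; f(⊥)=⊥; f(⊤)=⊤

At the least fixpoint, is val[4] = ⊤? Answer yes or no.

yes

Worklist (18 pops):
  #1 pop 0: in=⊥ → 3 (no change)
  #2 pop 1: in=⊥ → ⊥ (no change)
  #3 pop 2: in=⊥ → ⊥ (no change)
  #4 pop 3: in=3 → 3 (was ⊥); enqueue [2]
  #5 pop 4: in=⊥ → ⊥ (no change)
  #6 pop 2: in=3 → 3 (was ⊥); enqueue [4]
  #7 pop 4: in=3 → 3 (was ⊥); enqueue [0,1,3]
  #8 pop 0: in=3 → ⊤ (was 3); enqueue []
  #9 pop 1: in=3 → 1 (was ⊥); enqueue [0,2]
  #10 pop 3: in=⊤ → ⊤ (was 3); enqueue []
  #11 pop 0: in=⊤ → ⊤ (no change)
  #12 pop 2: in=⊤ → ⊤ (was 3); enqueue [4]
  #13 pop 4: in=⊤ → ⊤ (was 3); enqueue [0,1,3]
  #14 pop 0: in=⊤ → ⊤ (no change)
  #15 pop 1: in=⊤ → ⊤ (was 1); enqueue [0,2]
  #16 pop 3: in=⊤ → ⊤ (no change)
  #17 pop 0: in=⊤ → ⊤ (no change)
  #18 pop 2: in=⊤ → ⊤ (no change)

Fixpoint:
  val[0] = ⊤
  val[1] = ⊤
  val[2] = ⊤
  val[3] = ⊤
  val[4] = ⊤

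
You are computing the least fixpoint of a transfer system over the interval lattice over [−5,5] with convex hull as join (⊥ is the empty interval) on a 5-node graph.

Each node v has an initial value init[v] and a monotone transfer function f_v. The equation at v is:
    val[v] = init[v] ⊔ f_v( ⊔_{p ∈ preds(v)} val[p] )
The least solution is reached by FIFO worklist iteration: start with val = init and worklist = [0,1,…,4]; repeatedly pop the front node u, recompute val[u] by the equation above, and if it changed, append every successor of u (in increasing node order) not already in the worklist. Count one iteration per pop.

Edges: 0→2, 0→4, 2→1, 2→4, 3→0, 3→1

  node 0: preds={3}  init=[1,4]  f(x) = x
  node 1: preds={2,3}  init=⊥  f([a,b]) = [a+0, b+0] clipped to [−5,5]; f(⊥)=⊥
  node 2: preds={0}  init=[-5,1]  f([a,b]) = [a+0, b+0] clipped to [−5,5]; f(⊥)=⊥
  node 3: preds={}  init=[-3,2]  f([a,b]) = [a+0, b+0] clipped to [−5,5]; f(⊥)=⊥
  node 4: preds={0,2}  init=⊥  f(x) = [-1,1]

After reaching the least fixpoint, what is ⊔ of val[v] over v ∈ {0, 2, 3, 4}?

[-5,4]

Trace (6 dequeues):
  [1] u=0 | in [-3,2] | out [-3,4] | prev [1,4] | push {}
  [2] u=1 | in [-5,2] | out [-5,2] | prev ⊥ | push {}
  [3] u=2 | in [-3,4] | out [-5,4] | prev [-5,1] | push {1}
  [4] u=3 | in ⊥ | out [-3,2] | ==
  [5] u=4 | in [-5,4] | out [-1,1] | prev ⊥ | push {}
  [6] u=1 | in [-5,4] | out [-5,4] | prev [-5,2] | push {}

Converged values:
  [0] [-3,4]
  [1] [-5,4]
  [2] [-5,4]
  [3] [-3,2]
  [4] [-1,1]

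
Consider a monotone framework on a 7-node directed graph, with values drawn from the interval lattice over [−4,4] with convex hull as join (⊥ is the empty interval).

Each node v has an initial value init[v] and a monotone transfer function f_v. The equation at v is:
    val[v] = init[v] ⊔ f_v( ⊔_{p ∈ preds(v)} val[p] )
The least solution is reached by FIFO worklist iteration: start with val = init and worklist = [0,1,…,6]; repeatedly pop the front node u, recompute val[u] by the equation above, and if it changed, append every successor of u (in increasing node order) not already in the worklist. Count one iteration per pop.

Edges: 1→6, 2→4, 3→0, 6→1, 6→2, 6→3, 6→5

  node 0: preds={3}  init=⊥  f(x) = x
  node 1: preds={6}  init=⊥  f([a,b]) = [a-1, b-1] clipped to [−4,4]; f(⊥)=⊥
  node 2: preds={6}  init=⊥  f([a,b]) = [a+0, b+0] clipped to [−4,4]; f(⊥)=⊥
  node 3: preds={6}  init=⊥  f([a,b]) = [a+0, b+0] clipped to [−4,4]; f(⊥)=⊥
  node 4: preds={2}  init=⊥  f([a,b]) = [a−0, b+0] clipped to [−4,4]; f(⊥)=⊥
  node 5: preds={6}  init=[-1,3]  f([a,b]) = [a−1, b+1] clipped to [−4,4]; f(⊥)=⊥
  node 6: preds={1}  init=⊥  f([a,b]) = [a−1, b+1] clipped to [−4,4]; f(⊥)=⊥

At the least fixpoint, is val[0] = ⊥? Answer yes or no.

Trace (7 dequeues):
  [1] u=0 | in ⊥ | out ⊥ | ==
  [2] u=1 | in ⊥ | out ⊥ | ==
  [3] u=2 | in ⊥ | out ⊥ | ==
  [4] u=3 | in ⊥ | out ⊥ | ==
  [5] u=4 | in ⊥ | out ⊥ | ==
  [6] u=5 | in ⊥ | out [-1,3] | ==
  [7] u=6 | in ⊥ | out ⊥ | ==

Converged values:
  [0] ⊥
  [1] ⊥
  [2] ⊥
  [3] ⊥
  [4] ⊥
  [5] [-1,3]
  [6] ⊥

yes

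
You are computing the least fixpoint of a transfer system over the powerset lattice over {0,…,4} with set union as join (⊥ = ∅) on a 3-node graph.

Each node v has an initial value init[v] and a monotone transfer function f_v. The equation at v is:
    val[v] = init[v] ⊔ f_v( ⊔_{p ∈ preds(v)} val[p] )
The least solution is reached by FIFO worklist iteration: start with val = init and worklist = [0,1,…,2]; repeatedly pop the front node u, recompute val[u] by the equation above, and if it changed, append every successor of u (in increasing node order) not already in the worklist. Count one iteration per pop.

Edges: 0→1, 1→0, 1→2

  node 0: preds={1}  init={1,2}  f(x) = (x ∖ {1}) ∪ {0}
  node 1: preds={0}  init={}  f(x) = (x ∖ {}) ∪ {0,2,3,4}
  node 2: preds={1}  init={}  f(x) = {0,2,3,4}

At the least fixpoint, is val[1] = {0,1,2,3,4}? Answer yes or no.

Iteration log — 5 steps:
  step 1. node 0  ⊔preds={}  new={0,1,2}  old={1,2}  +wl: 
  step 2. node 1  ⊔preds={0,1,2}  new={0,1,2,3,4}  old={}  +wl: 0
  step 3. node 2  ⊔preds={0,1,2,3,4}  new={0,2,3,4}  old={}  +wl: 
  step 4. node 0  ⊔preds={0,1,2,3,4}  new={0,1,2,3,4}  old={0,1,2}  +wl: 1
  step 5. node 1  ⊔preds={0,1,2,3,4}  new={0,1,2,3,4}  stable

Least fixpoint reached:
  node 0: {0,1,2,3,4}
  node 1: {0,1,2,3,4}
  node 2: {0,2,3,4}

yes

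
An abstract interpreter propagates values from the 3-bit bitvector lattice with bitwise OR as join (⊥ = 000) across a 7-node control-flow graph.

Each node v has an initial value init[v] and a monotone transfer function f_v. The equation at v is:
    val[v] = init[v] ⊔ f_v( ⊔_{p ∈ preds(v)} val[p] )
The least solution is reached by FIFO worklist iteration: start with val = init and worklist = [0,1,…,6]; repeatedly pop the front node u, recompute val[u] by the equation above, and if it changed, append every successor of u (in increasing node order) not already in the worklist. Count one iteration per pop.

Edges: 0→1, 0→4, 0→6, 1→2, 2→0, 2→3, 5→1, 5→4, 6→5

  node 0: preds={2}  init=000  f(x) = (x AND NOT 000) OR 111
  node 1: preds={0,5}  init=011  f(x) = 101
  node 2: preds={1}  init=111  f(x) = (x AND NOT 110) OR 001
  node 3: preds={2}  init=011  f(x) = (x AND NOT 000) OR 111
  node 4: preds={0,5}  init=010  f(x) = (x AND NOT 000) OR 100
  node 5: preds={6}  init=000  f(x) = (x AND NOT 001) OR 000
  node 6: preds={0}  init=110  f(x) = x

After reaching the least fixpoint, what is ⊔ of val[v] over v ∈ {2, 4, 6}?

Worklist (10 pops):
  #1 pop 0: in=111 → 111 (was 000); enqueue []
  #2 pop 1: in=111 → 111 (was 011); enqueue []
  #3 pop 2: in=111 → 111 (no change)
  #4 pop 3: in=111 → 111 (was 011); enqueue []
  #5 pop 4: in=111 → 111 (was 010); enqueue []
  #6 pop 5: in=110 → 110 (was 000); enqueue [1,4]
  #7 pop 6: in=111 → 111 (was 110); enqueue [5]
  #8 pop 1: in=111 → 111 (no change)
  #9 pop 4: in=111 → 111 (no change)
  #10 pop 5: in=111 → 110 (no change)

Fixpoint:
  val[0] = 111
  val[1] = 111
  val[2] = 111
  val[3] = 111
  val[4] = 111
  val[5] = 110
  val[6] = 111

111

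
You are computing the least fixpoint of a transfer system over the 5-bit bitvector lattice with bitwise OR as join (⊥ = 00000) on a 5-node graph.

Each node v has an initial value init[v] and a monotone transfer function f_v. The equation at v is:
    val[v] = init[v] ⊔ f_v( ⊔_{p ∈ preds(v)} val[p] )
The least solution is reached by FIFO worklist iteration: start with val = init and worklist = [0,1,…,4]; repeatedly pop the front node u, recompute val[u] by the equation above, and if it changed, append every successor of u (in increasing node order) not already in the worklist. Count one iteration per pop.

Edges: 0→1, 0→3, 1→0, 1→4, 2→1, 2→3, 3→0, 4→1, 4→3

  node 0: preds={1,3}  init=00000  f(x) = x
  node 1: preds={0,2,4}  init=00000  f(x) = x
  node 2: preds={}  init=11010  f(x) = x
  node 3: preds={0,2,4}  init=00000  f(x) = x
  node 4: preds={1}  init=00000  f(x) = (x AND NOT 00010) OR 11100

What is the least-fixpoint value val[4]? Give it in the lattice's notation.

11100

Iteration log — 12 steps:
  step 1. node 0  ⊔preds=00000  new=00000  stable
  step 2. node 1  ⊔preds=11010  new=11010  old=00000  +wl: 0
  step 3. node 2  ⊔preds=00000  new=11010  stable
  step 4. node 3  ⊔preds=11010  new=11010  old=00000  +wl: 
  step 5. node 4  ⊔preds=11010  new=11100  old=00000  +wl: 1,3
  step 6. node 0  ⊔preds=11010  new=11010  old=00000  +wl: 
  step 7. node 1  ⊔preds=11110  new=11110  old=11010  +wl: 0,4
  step 8. node 3  ⊔preds=11110  new=11110  old=11010  +wl: 
  step 9. node 0  ⊔preds=11110  new=11110  old=11010  +wl: 1,3
  step 10. node 4  ⊔preds=11110  new=11100  stable
  step 11. node 1  ⊔preds=11110  new=11110  stable
  step 12. node 3  ⊔preds=11110  new=11110  stable

Least fixpoint reached:
  node 0: 11110
  node 1: 11110
  node 2: 11010
  node 3: 11110
  node 4: 11100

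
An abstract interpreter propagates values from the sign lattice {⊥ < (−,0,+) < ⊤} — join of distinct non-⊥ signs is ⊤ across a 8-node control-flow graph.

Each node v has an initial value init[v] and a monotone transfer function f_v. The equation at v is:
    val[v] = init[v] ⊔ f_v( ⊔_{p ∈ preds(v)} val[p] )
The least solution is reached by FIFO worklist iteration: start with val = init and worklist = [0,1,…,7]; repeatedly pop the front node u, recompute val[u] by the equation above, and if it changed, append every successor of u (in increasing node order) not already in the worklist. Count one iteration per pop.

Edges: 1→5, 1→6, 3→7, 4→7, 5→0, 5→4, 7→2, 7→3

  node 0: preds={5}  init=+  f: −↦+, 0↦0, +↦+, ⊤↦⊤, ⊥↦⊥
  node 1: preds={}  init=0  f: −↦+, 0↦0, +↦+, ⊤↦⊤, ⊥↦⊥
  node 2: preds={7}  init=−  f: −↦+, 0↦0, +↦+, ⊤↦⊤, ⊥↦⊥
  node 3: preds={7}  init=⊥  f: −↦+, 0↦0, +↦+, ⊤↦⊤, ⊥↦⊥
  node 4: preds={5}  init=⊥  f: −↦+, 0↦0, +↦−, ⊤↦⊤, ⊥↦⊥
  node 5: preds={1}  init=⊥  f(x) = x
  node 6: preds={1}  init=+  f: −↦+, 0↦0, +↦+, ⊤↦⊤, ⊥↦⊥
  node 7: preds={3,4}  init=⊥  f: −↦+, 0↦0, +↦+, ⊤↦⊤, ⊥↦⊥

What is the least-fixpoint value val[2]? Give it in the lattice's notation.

Iteration log — 14 steps:
  step 1. node 0  ⊔preds=⊥  new=+  stable
  step 2. node 1  ⊔preds=⊥  new=0  stable
  step 3. node 2  ⊔preds=⊥  new=−  stable
  step 4. node 3  ⊔preds=⊥  new=⊥  stable
  step 5. node 4  ⊔preds=⊥  new=⊥  stable
  step 6. node 5  ⊔preds=0  new=0  old=⊥  +wl: 0,4
  step 7. node 6  ⊔preds=0  new=⊤  old=+  +wl: 
  step 8. node 7  ⊔preds=⊥  new=⊥  stable
  step 9. node 0  ⊔preds=0  new=⊤  old=+  +wl: 
  step 10. node 4  ⊔preds=0  new=0  old=⊥  +wl: 7
  step 11. node 7  ⊔preds=0  new=0  old=⊥  +wl: 2,3
  step 12. node 2  ⊔preds=0  new=⊤  old=−  +wl: 
  step 13. node 3  ⊔preds=0  new=0  old=⊥  +wl: 7
  step 14. node 7  ⊔preds=0  new=0  stable

Least fixpoint reached:
  node 0: ⊤
  node 1: 0
  node 2: ⊤
  node 3: 0
  node 4: 0
  node 5: 0
  node 6: ⊤
  node 7: 0

⊤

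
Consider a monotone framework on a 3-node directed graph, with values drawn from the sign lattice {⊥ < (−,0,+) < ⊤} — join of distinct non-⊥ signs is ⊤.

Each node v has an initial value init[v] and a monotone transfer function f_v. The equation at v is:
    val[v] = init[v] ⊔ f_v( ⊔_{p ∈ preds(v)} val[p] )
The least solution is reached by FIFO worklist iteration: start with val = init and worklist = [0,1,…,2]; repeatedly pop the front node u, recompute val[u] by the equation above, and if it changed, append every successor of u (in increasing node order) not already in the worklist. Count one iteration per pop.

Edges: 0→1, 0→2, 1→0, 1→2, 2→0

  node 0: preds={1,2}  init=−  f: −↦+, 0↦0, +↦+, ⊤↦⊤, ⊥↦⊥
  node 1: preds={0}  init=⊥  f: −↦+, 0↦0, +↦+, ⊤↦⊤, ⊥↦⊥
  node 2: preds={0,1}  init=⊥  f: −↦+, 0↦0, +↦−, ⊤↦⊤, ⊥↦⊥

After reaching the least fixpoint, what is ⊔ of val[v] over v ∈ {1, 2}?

⊤

Trace (7 dequeues):
  [1] u=0 | in ⊥ | out − | ==
  [2] u=1 | in − | out + | prev ⊥ | push {0}
  [3] u=2 | in ⊤ | out ⊤ | prev ⊥ | push {}
  [4] u=0 | in ⊤ | out ⊤ | prev − | push {1,2}
  [5] u=1 | in ⊤ | out ⊤ | prev + | push {0}
  [6] u=2 | in ⊤ | out ⊤ | ==
  [7] u=0 | in ⊤ | out ⊤ | ==

Converged values:
  [0] ⊤
  [1] ⊤
  [2] ⊤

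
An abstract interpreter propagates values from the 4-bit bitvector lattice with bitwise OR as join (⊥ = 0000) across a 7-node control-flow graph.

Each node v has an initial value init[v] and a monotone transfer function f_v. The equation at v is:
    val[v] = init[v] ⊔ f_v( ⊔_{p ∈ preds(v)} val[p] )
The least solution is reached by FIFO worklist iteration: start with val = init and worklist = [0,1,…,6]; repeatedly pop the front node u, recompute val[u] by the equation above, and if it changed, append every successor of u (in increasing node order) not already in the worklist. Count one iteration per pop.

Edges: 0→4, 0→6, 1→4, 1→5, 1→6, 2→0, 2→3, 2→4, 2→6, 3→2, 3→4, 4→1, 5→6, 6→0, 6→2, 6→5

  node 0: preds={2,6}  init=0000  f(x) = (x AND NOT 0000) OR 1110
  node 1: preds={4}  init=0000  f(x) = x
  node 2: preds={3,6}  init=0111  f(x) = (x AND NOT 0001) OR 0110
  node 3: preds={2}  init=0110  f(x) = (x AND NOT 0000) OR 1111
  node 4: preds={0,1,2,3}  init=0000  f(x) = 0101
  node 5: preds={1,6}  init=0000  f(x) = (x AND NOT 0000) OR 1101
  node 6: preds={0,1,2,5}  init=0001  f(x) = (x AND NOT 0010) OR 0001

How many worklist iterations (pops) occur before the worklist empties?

Worklist (14 pops):
  #1 pop 0: in=0111 → 1111 (was 0000); enqueue []
  #2 pop 1: in=0000 → 0000 (no change)
  #3 pop 2: in=0111 → 0111 (no change)
  #4 pop 3: in=0111 → 1111 (was 0110); enqueue [2]
  #5 pop 4: in=1111 → 0101 (was 0000); enqueue [1]
  #6 pop 5: in=0001 → 1101 (was 0000); enqueue []
  #7 pop 6: in=1111 → 1101 (was 0001); enqueue [0,5]
  #8 pop 2: in=1111 → 1111 (was 0111); enqueue [3,4,6]
  #9 pop 1: in=0101 → 0101 (was 0000); enqueue []
  #10 pop 0: in=1111 → 1111 (no change)
  #11 pop 5: in=1101 → 1101 (no change)
  #12 pop 3: in=1111 → 1111 (no change)
  #13 pop 4: in=1111 → 0101 (no change)
  #14 pop 6: in=1111 → 1101 (no change)

Fixpoint:
  val[0] = 1111
  val[1] = 0101
  val[2] = 1111
  val[3] = 1111
  val[4] = 0101
  val[5] = 1101
  val[6] = 1101

14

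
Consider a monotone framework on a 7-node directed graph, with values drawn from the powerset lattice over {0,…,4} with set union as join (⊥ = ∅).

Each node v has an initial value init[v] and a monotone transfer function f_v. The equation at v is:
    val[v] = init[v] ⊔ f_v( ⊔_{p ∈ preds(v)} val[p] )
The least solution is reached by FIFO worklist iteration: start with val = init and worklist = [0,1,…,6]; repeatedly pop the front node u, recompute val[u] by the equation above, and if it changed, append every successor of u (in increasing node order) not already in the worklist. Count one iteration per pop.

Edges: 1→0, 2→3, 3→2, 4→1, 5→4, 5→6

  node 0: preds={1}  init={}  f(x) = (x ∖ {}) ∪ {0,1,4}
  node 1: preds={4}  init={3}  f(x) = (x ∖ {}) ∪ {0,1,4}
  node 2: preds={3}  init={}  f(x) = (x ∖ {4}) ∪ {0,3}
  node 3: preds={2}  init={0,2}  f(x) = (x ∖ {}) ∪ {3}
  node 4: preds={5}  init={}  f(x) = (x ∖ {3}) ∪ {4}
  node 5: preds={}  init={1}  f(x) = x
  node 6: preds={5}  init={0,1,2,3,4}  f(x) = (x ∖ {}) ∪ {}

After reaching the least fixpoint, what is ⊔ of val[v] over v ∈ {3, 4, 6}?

{0,1,2,3,4}

Trace (10 dequeues):
  [1] u=0 | in {3} | out {0,1,3,4} | prev {} | push {}
  [2] u=1 | in {} | out {0,1,3,4} | prev {3} | push {0}
  [3] u=2 | in {0,2} | out {0,2,3} | prev {} | push {}
  [4] u=3 | in {0,2,3} | out {0,2,3} | prev {0,2} | push {2}
  [5] u=4 | in {1} | out {1,4} | prev {} | push {1}
  [6] u=5 | in {} | out {1} | ==
  [7] u=6 | in {1} | out {0,1,2,3,4} | ==
  [8] u=0 | in {0,1,3,4} | out {0,1,3,4} | ==
  [9] u=2 | in {0,2,3} | out {0,2,3} | ==
  [10] u=1 | in {1,4} | out {0,1,3,4} | ==

Converged values:
  [0] {0,1,3,4}
  [1] {0,1,3,4}
  [2] {0,2,3}
  [3] {0,2,3}
  [4] {1,4}
  [5] {1}
  [6] {0,1,2,3,4}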